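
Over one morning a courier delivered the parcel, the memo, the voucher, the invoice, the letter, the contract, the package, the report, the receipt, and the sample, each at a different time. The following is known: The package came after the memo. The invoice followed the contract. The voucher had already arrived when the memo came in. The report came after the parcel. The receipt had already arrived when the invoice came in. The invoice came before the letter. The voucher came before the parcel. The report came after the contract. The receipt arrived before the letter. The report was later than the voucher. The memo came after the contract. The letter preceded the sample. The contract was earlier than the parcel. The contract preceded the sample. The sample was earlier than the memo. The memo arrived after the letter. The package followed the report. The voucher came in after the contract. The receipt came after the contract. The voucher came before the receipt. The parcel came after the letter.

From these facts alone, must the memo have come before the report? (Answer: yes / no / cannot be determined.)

No chain of stated constraints runs from the memo to the report, and none runs from the report to the memo either.
So the relative order of the memo and the report is not fixed by the given facts.

cannot be determined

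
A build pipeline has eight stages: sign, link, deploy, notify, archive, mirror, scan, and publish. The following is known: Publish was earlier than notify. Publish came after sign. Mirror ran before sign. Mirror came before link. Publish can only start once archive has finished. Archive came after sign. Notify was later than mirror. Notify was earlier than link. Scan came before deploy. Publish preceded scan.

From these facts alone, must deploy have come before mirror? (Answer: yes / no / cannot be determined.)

Tracing the constraints gives mirror → sign → publish → scan → deploy, so mirror must come before deploy.
That means deploy cannot be before mirror.

no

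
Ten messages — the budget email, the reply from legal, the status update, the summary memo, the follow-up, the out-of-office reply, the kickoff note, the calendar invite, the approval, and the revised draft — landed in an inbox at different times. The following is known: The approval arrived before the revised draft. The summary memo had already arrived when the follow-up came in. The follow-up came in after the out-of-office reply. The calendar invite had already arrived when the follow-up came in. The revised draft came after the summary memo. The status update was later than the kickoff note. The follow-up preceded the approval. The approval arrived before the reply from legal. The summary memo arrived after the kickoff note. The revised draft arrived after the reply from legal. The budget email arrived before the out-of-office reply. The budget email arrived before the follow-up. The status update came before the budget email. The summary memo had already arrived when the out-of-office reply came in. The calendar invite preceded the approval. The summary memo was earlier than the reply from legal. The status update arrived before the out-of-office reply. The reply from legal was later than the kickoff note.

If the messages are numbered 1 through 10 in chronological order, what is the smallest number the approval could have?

The budget email, the calendar invite, the follow-up, the kickoff note, the out-of-office reply, the status update, and the summary memo must all come before the approval — 7 forced predecessors.
Nothing else is forced ahead of the approval, so its earliest slot is position 7 + 1 = 8.

8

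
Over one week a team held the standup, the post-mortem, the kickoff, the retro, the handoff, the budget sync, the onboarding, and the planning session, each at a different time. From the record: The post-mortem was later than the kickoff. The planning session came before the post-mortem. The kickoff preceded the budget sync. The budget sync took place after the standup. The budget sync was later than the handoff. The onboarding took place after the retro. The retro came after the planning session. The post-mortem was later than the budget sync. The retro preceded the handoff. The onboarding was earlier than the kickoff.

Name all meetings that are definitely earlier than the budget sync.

Directly stated before the budget sync: the handoff, the kickoff, and the standup.
The onboarding reaches the budget sync via the onboarding → the kickoff → the budget sync.
The planning session reaches the budget sync via the planning session → the retro → the handoff → the budget sync.
The retro reaches the budget sync via the retro → the handoff → the budget sync.

the handoff, the kickoff, the onboarding, the planning session, the retro, the standup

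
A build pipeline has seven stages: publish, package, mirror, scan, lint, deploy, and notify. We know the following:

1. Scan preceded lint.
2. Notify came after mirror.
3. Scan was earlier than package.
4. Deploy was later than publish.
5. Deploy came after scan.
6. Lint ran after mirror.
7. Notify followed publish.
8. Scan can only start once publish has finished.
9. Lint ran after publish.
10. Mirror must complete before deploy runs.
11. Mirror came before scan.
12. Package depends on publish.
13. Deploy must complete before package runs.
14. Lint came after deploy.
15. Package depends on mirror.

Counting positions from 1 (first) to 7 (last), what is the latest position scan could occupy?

Scan must come before deploy, lint, and package — 3 stages forced after it.
Everything else can be placed before scan in some valid order, so scan can sit as late as position 7 − 3 = 4.

4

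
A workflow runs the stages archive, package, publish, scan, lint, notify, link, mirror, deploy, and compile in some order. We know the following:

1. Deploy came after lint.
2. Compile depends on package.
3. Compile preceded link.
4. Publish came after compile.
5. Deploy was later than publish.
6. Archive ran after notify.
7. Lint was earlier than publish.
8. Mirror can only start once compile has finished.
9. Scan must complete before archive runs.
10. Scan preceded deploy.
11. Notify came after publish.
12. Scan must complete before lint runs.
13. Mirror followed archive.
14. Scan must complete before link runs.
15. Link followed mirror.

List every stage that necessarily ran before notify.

Directly stated before notify: publish.
Compile reaches notify via compile → publish → notify.
Lint reaches notify via lint → publish → notify.
Package reaches notify via package → compile → publish → notify.
Likewise scan reaches notify by chaining the stated constraints.
No chain forces deploy (or any of the others) ahead of notify.

compile, lint, package, publish, scan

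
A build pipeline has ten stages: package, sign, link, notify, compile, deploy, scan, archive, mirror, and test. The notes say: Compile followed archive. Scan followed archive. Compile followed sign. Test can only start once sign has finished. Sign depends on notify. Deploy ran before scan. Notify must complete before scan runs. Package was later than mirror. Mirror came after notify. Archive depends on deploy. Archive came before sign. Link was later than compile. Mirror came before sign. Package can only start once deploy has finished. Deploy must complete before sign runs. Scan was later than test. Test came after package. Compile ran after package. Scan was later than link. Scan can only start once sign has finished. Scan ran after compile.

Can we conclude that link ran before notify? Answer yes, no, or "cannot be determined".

no

Tracing the constraints gives notify → sign → compile → link, so notify must come before link.
That means link cannot be before notify.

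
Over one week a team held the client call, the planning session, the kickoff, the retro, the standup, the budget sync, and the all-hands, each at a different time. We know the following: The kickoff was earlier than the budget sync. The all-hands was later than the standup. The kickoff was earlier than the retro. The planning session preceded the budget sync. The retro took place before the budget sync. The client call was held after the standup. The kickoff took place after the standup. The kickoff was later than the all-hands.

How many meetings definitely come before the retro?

3

Directly stated before the retro: the kickoff.
The all-hands reaches the retro via the all-hands → the kickoff → the retro.
The standup reaches the retro via the standup → the kickoff → the retro.
That's the all-hands, the kickoff, and the standup — 3 in all.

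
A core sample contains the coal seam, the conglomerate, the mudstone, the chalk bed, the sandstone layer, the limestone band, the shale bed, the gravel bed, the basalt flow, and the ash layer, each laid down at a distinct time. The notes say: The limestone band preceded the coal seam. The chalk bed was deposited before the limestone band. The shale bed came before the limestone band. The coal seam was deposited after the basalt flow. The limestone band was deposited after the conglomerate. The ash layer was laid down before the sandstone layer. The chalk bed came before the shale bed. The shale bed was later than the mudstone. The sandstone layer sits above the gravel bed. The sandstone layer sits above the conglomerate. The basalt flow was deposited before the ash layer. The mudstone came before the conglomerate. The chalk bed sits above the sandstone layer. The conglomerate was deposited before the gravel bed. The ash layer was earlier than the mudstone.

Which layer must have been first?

The basalt flow has a chain of constraints placing it before every other layer, so the basalt flow must be first.

the basalt flow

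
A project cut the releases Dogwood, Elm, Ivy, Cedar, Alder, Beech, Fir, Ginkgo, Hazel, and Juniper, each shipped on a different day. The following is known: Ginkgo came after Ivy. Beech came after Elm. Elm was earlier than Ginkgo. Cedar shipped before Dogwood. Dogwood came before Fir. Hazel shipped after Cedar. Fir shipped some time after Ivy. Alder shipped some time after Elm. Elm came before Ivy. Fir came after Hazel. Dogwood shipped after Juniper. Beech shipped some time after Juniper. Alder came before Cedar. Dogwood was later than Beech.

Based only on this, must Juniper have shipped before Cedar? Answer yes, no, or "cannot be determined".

cannot be determined

No chain of stated constraints runs from Juniper to Cedar, and none runs from Cedar to Juniper either.
So the relative order of Juniper and Cedar is not fixed by the given facts.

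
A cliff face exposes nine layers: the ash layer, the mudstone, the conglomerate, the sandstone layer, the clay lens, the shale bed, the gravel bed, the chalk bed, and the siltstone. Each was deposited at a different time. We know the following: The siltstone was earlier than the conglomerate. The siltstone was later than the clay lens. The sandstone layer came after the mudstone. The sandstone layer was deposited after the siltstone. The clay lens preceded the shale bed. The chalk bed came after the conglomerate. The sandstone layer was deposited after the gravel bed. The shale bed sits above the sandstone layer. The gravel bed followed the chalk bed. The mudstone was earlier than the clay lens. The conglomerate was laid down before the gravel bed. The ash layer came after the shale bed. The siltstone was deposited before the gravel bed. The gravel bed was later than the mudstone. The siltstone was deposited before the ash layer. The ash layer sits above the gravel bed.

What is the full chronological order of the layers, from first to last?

the mudstone, the clay lens, the siltstone, the conglomerate, the chalk bed, the gravel bed, the sandstone layer, the shale bed, the ash layer

The constraints fix every adjacent pair, so only one ordering works:
the mudstone → the clay lens → the siltstone → the conglomerate → the chalk bed → the gravel bed → the sandstone layer → the shale bed → the ash layer.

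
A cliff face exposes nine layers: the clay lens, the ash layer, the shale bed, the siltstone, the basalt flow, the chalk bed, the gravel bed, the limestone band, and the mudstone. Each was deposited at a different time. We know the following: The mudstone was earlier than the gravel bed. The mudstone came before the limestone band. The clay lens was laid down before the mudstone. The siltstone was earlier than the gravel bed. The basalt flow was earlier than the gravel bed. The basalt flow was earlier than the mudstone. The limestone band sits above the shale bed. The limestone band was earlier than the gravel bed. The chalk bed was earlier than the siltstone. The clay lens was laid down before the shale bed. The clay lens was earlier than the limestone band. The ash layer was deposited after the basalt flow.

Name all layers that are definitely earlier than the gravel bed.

Directly stated before the gravel bed: the basalt flow, the limestone band, the mudstone, and the siltstone.
The chalk bed reaches the gravel bed via the chalk bed → the siltstone → the gravel bed.
The clay lens reaches the gravel bed via the clay lens → the limestone band → the gravel bed.
The shale bed reaches the gravel bed via the shale bed → the limestone band → the gravel bed.

the basalt flow, the chalk bed, the clay lens, the limestone band, the mudstone, the shale bed, the siltstone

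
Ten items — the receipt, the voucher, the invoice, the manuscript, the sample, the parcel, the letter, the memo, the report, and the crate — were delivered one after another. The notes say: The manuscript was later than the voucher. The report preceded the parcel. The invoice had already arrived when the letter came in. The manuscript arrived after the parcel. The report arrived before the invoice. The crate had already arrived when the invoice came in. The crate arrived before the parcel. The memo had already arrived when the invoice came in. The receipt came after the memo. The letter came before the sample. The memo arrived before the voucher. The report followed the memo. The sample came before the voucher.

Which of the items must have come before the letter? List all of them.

the crate, the invoice, the memo, the report

Directly stated before the letter: the invoice.
The crate reaches the letter via the crate → the invoice → the letter.
The memo reaches the letter via the memo → the invoice → the letter.
The report reaches the letter via the report → the invoice → the letter.
No chain forces the parcel (or any of the others) ahead of the letter.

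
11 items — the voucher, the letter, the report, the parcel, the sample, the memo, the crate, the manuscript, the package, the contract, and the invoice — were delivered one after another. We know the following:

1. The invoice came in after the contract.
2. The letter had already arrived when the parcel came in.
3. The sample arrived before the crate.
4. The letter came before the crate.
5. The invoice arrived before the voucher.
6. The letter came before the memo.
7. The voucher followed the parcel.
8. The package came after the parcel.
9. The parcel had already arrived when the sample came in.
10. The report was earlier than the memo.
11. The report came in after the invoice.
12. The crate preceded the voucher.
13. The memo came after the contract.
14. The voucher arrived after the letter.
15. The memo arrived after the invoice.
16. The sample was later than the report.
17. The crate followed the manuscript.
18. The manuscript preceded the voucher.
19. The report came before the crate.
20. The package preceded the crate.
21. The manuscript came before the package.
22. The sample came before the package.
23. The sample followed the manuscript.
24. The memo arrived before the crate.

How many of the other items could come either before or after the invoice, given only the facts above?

3

Forced before the invoice: the contract; forced after the invoice: the crate, the memo, the package, the report, the sample, and the voucher.
That leaves the letter, the manuscript, and the parcel with no forced order relative to the invoice — 3.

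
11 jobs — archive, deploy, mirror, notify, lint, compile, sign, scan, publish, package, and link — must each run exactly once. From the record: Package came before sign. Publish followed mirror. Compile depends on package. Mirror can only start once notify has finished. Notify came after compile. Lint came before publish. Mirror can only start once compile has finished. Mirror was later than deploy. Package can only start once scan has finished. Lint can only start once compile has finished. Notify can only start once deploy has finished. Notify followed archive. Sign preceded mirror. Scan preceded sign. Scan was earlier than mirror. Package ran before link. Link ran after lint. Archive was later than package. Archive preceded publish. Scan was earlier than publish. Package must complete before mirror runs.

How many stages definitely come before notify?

Directly stated before notify: archive, compile, and deploy.
Package reaches notify via package → archive → notify.
Scan reaches notify via scan → package → archive → notify.
That's archive, compile, deploy, package, and scan — 5 in all.

5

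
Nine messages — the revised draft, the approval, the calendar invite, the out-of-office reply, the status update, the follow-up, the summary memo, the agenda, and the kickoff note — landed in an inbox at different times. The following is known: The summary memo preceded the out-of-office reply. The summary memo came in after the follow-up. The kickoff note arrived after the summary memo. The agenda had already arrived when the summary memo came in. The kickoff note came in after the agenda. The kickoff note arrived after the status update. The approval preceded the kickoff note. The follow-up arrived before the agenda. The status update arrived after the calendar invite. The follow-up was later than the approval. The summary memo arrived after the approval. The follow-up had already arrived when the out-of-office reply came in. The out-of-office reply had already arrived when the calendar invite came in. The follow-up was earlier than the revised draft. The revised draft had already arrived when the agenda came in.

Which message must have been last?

the kickoff note

Every other message has a chain of constraints placing it before the kickoff note, so the kickoff note is last.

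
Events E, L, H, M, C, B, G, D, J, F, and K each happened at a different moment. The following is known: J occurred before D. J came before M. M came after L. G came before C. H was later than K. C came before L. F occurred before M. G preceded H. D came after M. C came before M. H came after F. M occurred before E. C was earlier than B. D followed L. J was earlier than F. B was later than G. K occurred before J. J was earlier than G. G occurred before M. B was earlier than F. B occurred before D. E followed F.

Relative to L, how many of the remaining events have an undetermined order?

3

Forced before L: C, G, J, and K; forced after L: D, E, and M.
That leaves B, F, and H with no forced order relative to L — 3.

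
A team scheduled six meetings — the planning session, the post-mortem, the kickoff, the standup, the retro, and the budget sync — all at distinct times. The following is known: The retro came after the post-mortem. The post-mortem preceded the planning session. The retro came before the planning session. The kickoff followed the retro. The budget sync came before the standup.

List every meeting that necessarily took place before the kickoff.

Directly stated before the kickoff: the retro.
The post-mortem reaches the kickoff via the post-mortem → the retro → the kickoff.
No chain forces the planning session (or any of the others) ahead of the kickoff.

the post-mortem, the retro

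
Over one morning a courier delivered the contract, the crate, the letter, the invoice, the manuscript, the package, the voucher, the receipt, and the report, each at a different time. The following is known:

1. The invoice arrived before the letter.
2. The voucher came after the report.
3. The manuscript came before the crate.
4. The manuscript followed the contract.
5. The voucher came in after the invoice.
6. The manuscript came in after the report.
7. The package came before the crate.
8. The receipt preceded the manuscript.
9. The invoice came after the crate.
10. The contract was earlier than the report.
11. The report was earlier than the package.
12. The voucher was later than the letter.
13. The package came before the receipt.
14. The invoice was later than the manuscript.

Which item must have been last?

the voucher

Every other item has a chain of constraints placing it before the voucher, so the voucher is last.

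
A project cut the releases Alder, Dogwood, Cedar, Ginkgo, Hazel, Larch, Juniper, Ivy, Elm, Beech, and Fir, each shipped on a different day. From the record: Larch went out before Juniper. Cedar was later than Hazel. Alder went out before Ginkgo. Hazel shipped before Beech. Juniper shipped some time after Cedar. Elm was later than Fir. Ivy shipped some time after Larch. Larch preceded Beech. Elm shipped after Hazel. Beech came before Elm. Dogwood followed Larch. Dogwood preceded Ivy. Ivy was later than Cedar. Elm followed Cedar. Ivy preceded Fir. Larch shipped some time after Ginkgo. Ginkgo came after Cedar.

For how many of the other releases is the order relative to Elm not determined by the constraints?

1

Forced before Elm: Alder, Beech, Cedar, Dogwood, Fir, Ginkgo, Hazel, Ivy, and Larch.
That leaves Juniper with no forced order relative to Elm — 1.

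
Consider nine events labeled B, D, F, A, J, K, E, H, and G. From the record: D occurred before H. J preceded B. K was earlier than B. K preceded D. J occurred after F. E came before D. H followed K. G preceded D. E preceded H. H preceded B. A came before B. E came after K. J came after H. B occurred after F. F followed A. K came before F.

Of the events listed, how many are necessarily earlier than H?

4

Directly stated before H: D, E, and K.
G reaches H via G → D → H.
That's D, E, G, and K — 4 in all.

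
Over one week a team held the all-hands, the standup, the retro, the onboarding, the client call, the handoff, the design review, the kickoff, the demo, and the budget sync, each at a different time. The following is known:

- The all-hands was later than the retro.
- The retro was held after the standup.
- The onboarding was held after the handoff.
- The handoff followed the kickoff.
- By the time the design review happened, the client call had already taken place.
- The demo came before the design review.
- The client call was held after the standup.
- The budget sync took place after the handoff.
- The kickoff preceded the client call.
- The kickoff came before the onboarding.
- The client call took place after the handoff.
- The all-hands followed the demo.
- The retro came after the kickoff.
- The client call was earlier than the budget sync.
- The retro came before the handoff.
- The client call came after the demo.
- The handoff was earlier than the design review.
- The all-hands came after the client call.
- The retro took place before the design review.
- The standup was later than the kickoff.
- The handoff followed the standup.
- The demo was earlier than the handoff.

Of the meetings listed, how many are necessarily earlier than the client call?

Directly stated before the client call: the demo, the handoff, the kickoff, and the standup.
The retro reaches the client call via the retro → the handoff → the client call.
No chain forces the onboarding (or any of the others) ahead of the client call.
That's the demo, the handoff, the kickoff, the retro, and the standup — 5 in all.

5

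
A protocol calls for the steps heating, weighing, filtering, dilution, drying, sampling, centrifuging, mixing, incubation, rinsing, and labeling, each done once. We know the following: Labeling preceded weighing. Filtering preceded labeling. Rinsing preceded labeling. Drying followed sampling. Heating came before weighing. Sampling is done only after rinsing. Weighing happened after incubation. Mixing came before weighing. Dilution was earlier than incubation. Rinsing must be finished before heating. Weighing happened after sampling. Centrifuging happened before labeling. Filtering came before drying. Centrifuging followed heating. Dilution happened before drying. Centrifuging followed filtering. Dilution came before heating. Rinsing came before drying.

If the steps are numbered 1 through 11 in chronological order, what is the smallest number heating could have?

3

Dilution and rinsing must both come before heating — 2 forced predecessors.
Nothing else is forced ahead of heating, so its earliest slot is position 2 + 1 = 3.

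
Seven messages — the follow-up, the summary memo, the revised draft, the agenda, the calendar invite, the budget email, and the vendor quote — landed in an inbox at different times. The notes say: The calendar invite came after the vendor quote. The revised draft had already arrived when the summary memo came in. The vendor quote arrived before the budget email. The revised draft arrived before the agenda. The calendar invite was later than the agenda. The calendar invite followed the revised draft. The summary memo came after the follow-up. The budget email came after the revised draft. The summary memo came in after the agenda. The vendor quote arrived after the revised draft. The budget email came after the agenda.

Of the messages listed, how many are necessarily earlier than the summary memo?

3

Directly stated before the summary memo: the agenda, the follow-up, and the revised draft.
That's the agenda, the follow-up, and the revised draft — 3 in all.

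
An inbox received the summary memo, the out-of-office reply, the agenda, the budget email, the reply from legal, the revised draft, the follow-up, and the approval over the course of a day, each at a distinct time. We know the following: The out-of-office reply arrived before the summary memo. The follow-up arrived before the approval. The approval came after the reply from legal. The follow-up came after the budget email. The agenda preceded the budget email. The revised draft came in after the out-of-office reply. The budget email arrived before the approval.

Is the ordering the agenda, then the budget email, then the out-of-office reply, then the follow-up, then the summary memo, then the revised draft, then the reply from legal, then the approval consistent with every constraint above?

Check each stated constraint against the proposed order — e.g. the follow-up is ahead of the approval; the budget email is ahead of the approval. Every pair is in the required order; nothing is violated.

yes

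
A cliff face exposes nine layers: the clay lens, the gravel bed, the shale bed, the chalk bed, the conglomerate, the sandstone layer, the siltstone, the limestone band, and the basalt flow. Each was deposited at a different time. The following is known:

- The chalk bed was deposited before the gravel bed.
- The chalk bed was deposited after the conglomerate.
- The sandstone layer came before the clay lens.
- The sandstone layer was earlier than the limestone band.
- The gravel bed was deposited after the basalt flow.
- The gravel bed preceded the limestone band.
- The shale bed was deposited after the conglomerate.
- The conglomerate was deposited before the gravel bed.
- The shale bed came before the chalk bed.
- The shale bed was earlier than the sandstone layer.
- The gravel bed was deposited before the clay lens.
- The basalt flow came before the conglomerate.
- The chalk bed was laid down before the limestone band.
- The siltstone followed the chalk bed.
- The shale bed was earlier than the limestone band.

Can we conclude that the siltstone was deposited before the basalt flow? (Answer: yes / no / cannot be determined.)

Tracing the constraints gives the basalt flow → the conglomerate → the chalk bed → the siltstone, so the basalt flow must come before the siltstone.
That means the siltstone cannot be before the basalt flow.

no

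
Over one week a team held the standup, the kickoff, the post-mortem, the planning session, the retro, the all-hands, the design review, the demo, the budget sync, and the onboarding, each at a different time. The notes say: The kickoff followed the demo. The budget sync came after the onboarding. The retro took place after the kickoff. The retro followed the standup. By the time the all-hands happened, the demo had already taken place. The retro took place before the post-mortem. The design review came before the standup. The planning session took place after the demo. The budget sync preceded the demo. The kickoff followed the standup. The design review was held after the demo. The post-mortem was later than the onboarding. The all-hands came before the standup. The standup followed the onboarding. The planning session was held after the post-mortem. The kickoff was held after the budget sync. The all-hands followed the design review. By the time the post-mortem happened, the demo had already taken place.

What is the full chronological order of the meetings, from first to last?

The constraints fix every adjacent pair, so only one ordering works:
the onboarding → the budget sync → the demo → the design review → the all-hands → the standup → the kickoff → the retro → the post-mortem → the planning session.

the onboarding, the budget sync, the demo, the design review, the all-hands, the standup, the kickoff, the retro, the post-mortem, the planning session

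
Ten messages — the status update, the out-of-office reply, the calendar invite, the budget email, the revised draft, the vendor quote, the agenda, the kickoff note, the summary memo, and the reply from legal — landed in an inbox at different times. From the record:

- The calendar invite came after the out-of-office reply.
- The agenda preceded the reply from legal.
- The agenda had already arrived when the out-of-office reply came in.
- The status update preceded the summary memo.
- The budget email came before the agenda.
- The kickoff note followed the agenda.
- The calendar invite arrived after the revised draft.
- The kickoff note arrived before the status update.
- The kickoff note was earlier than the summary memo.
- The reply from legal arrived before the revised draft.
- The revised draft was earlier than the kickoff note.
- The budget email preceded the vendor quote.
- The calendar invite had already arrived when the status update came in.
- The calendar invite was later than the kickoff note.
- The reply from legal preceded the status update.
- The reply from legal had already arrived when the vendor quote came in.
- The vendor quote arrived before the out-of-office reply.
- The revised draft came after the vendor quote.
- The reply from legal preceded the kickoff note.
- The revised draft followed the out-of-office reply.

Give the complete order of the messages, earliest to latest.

the budget email, the agenda, the reply from legal, the vendor quote, the out-of-office reply, the revised draft, the kickoff note, the calendar invite, the status update, the summary memo

The constraints fix every adjacent pair, so only one ordering works:
the budget email → the agenda → the reply from legal → the vendor quote → the out-of-office reply → the revised draft → the kickoff note → the calendar invite → the status update → the summary memo.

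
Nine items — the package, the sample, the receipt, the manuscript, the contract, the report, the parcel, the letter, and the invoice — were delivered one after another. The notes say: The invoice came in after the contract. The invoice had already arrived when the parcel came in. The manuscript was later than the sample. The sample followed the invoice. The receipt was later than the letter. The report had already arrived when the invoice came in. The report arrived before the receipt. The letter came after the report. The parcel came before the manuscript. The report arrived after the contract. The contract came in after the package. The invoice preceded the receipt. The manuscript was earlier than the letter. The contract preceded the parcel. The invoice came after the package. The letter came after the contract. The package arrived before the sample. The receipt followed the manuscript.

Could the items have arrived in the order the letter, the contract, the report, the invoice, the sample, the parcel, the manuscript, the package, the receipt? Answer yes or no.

no

The constraints require the package before the sample, but in the proposed sequence the sample appears ahead of the package. That one violation is enough.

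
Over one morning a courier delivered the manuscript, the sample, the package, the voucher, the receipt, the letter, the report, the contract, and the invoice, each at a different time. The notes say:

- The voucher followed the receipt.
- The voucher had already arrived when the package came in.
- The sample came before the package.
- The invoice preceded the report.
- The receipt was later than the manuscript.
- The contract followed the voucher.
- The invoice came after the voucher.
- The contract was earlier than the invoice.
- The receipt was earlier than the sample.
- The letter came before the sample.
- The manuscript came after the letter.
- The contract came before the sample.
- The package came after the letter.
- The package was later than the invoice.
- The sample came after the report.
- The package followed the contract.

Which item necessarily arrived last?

the package

Every other item has a chain of constraints placing it before the package, so the package is last.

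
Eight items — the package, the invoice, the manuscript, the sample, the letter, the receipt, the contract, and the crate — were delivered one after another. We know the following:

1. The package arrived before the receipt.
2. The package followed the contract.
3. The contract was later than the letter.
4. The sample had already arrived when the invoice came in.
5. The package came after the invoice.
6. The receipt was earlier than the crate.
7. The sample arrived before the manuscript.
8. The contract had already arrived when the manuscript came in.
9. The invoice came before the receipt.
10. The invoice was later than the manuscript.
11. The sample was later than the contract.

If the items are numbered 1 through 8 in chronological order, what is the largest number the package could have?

The package must come before the crate and the receipt — 2 items forced after it.
Everything else can be placed before the package in some valid order, so the package can sit as late as position 8 − 2 = 6.

6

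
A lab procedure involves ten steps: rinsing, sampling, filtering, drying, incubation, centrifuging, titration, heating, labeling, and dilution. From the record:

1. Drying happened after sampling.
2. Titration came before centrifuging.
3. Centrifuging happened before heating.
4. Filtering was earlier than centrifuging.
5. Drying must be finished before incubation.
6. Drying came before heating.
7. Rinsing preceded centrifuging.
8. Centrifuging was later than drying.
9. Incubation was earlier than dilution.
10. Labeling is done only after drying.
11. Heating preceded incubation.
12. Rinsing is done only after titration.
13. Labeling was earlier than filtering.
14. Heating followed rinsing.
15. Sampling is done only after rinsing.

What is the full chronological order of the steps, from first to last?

titration, rinsing, sampling, drying, labeling, filtering, centrifuging, heating, incubation, dilution

The constraints fix every adjacent pair, so only one ordering works:
titration → rinsing → sampling → drying → labeling → filtering → centrifuging → heating → incubation → dilution.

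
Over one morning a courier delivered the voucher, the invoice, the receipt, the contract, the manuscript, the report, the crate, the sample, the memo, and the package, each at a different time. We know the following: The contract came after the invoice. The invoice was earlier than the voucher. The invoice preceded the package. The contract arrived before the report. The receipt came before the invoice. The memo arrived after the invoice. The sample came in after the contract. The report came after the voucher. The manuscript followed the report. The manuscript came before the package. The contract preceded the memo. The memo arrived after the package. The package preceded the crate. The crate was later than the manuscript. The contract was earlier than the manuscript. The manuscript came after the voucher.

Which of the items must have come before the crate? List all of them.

the contract, the invoice, the manuscript, the package, the receipt, the report, the voucher

Directly stated before the crate: the manuscript and the package.
The contract reaches the crate via the contract → the manuscript → the crate.
The invoice reaches the crate via the invoice → the package → the crate.
The receipt reaches the crate via the receipt → the invoice → the package → the crate.
Likewise the report and the voucher each reach the crate by chaining the stated constraints.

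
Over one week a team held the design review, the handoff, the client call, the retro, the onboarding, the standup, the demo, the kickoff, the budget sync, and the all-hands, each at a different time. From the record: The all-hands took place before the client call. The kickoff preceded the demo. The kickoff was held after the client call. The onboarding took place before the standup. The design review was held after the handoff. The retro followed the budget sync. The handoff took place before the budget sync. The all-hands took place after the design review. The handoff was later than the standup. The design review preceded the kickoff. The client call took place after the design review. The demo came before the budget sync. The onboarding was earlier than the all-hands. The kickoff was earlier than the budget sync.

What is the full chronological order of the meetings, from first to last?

the onboarding, the standup, the handoff, the design review, the all-hands, the client call, the kickoff, the demo, the budget sync, the retro

The constraints fix every adjacent pair, so only one ordering works:
the onboarding → the standup → the handoff → the design review → the all-hands → the client call → the kickoff → the demo → the budget sync → the retro.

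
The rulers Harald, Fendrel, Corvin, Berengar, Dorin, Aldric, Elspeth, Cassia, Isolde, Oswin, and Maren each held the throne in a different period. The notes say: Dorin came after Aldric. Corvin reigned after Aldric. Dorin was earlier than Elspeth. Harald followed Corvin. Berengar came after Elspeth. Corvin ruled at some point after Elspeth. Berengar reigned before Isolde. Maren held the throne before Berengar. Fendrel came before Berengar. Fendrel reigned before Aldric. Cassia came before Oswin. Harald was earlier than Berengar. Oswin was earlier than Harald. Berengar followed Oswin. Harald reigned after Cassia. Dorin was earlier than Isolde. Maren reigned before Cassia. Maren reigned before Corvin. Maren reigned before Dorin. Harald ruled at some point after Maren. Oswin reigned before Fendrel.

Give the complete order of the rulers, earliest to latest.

The constraints fix every adjacent pair, so only one ordering works:
Maren → Cassia → Oswin → Fendrel → Aldric → Dorin → Elspeth → Corvin → Harald → Berengar → Isolde.

Maren, Cassia, Oswin, Fendrel, Aldric, Dorin, Elspeth, Corvin, Harald, Berengar, Isolde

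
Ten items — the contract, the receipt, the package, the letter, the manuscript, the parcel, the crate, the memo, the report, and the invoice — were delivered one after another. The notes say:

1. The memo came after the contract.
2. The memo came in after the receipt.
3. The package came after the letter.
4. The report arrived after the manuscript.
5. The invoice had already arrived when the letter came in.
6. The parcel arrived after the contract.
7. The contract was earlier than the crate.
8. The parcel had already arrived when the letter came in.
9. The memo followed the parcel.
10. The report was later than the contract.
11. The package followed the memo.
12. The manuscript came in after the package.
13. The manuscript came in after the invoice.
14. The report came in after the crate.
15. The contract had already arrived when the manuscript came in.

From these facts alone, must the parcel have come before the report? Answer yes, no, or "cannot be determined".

Chain the constraints: the parcel → the letter → the package → the manuscript → the report. Each link is directly stated, so the parcel comes before the report.

yes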